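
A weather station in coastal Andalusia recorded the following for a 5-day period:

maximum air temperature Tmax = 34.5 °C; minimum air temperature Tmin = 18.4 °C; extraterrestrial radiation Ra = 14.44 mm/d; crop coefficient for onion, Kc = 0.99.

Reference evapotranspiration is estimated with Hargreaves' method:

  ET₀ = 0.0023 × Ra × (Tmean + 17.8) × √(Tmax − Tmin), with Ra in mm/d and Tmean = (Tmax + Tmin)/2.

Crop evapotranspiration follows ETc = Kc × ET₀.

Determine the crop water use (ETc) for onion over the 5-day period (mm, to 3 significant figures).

29.2 mm

Tmean = (34.5 + 18.4)/2 = 26.45 °C
ET₀ = 0.0023 × 14.44 × (26.45 + 17.8) × √16.1 = 0.0023 × 14.44 × 44.25 × 4.0125 = 5.8969 mm/d
ETc = Kc × ET₀ = 0.99 × 5.8969 = 5.8379 mm/d
Over 5 days: 5.8379 × 5 = 29.190 mm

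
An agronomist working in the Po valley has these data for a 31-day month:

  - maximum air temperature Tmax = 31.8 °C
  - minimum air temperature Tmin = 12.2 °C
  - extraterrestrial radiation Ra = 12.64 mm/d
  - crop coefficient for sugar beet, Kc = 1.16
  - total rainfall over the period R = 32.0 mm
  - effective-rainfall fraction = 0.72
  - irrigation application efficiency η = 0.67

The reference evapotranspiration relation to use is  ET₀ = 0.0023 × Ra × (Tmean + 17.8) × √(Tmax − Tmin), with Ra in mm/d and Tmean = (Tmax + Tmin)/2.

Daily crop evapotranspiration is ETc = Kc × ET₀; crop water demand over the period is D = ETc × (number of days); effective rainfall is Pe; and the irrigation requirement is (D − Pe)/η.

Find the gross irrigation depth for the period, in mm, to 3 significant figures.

241 mm

Tmean = (31.8 + 12.2)/2 = 22.00 °C
ET₀ = 0.0023 × 12.64 × (22.00 + 17.8) × √19.6 = 0.0023 × 12.64 × 39.80 × 4.4272 = 5.1226 mm/d
ETc = Kc × ET₀ = 1.16 × 5.1226 = 5.9422 mm/d
Crop demand D = ETc × 31 d = 5.9422 × 31 = 184.208 mm
Pe = 0.72 × 32.0 = 23.040 mm
D − Pe = 184.208 − 23.040 = 161.168 mm
Gross irrigation = 161.168 / 0.67 = 240.549 mm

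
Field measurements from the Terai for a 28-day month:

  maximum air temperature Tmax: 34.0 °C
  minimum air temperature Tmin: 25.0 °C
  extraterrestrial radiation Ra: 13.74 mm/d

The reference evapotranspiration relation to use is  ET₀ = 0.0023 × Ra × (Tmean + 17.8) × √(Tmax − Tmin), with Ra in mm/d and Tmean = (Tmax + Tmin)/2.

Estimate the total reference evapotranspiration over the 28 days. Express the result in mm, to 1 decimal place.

125.6 mm

Tmean = (34.0 + 25.0)/2 = 29.50 °C
ET₀ = 0.0023 × 13.74 × (29.50 + 17.8) × √9.0 = 0.0023 × 13.74 × 47.30 × 3.0000 = 4.4843 mm/d
Over 28 days: 4.4843 × 28 = 125.560 mm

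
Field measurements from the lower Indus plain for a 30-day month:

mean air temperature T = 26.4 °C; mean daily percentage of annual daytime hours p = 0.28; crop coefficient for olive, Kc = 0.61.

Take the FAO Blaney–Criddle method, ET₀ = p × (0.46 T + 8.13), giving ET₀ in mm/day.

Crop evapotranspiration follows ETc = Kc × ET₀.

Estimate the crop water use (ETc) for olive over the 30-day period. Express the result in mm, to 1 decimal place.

103.9 mm

ET₀ = 0.28 × (0.46 × 26.4 + 8.13) = 0.28 × 20.274 = 5.6767 mm/d
ETc = Kc × ET₀ = 0.61 × 5.6767 = 3.4628 mm/d
Over 30 days: 3.4628 × 30 = 103.884 mm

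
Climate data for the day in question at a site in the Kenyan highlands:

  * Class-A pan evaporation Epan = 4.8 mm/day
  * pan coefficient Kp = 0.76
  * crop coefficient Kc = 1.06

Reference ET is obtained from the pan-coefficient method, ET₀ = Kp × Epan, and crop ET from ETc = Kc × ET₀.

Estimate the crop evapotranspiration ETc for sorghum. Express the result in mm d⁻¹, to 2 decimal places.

3.87 mm d⁻¹

ET₀ = 0.76 × 4.8 = 3.6480 mm/d
ETc = Kc × ET₀ = 1.06 × 3.6480 = 3.8669 mm/d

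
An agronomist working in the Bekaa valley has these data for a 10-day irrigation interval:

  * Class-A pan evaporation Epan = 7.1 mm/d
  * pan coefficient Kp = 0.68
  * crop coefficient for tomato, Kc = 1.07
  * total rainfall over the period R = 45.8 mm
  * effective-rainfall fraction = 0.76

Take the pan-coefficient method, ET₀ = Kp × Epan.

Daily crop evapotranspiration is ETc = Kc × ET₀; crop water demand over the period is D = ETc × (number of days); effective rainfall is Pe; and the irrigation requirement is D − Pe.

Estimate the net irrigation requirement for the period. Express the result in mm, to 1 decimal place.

ET₀ = 0.68 × 7.1 = 4.8280 mm/d
ETc = Kc × ET₀ = 1.07 × 4.8280 = 5.1660 mm/d
Crop demand D = ETc × 10 d = 5.1660 × 10 = 51.660 mm
Pe = 0.76 × 45.8 = 34.808 mm
D − Pe = 51.660 − 34.808 = 16.852 mm

16.9 mm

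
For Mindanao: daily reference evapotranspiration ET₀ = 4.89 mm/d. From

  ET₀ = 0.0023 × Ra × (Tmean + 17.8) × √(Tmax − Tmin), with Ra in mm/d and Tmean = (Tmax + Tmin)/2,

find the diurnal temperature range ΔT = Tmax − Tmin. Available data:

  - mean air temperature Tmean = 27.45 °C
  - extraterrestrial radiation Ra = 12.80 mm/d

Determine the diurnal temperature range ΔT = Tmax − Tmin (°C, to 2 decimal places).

13.47 °C

√ΔT = ET₀ / [0.0023 × Ra × (Tmean+17.8)] = 4.89 / (0.0023 × 12.80 × 45.25) = 3.6707
ΔT = 3.6707² = 13.474 °C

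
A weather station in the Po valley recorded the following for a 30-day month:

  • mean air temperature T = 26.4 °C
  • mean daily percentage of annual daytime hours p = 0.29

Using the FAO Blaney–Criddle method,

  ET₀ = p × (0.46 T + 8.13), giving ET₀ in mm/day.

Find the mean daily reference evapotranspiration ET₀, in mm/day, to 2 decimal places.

ET₀ = 0.29 × (0.46 × 26.4 + 8.13) = 0.29 × 20.274 = 5.8795 mm/d

5.88 mm/day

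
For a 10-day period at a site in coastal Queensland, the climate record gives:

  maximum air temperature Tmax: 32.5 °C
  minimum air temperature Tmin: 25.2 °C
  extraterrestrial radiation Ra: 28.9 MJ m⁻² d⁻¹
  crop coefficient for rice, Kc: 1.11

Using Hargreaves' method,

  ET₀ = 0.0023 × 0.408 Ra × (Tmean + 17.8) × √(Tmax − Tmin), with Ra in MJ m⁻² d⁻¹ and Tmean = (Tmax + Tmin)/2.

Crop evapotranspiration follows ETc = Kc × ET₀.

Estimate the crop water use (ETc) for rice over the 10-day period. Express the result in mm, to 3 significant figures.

Tmean = (32.5 + 25.2)/2 = 28.85 °C
0.408 Ra = 0.408 × 28.9 = 11.7912 mm/d equivalent
ET₀ = 0.0023 × 11.7912 × (28.85 + 17.8) × √7.3 = 0.0023 × 11.7912 × 46.65 × 2.7019 = 3.4183 mm/d
ETc = Kc × ET₀ = 1.11 × 3.4183 = 3.7943 mm/d
Over 10 days: 3.7943 × 10 = 37.943 mm

37.9 mm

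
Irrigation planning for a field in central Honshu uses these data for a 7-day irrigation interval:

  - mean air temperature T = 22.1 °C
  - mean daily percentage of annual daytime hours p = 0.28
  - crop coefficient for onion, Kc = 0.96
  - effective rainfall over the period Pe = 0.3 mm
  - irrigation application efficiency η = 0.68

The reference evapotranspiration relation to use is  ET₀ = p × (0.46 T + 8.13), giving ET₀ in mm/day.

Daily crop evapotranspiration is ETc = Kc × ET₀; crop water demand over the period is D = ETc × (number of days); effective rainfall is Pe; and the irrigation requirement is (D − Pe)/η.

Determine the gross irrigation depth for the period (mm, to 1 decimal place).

50.2 mm

ET₀ = 0.28 × (0.46 × 22.1 + 8.13) = 0.28 × 18.296 = 5.1229 mm/d
ETc = Kc × ET₀ = 0.96 × 5.1229 = 4.9180 mm/d
Crop demand D = ETc × 7 d = 4.9180 × 7 = 34.426 mm
D − Pe = 34.426 − 0.3 = 34.126 mm
Gross irrigation = 34.126 / 0.68 = 50.185 mm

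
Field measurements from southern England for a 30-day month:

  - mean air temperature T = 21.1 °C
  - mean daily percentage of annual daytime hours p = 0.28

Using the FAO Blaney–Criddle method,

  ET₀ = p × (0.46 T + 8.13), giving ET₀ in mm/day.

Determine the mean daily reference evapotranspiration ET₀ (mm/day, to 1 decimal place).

ET₀ = 0.28 × (0.46 × 21.1 + 8.13) = 0.28 × 17.836 = 4.9941 mm/d

5.0 mm/day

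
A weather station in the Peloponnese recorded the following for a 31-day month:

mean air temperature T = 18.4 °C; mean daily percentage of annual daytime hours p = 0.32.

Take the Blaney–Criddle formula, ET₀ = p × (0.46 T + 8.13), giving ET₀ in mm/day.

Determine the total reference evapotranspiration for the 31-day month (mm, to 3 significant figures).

165 mm

ET₀ = 0.32 × (0.46 × 18.4 + 8.13) = 0.32 × 16.594 = 5.3101 mm/d
Monthly total = 5.3101 × 31 = 164.613 mm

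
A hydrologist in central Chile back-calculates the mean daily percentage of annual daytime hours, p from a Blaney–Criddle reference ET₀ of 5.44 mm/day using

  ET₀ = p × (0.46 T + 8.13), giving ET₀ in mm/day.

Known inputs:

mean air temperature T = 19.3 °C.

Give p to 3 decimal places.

0.320

p = ET₀ / (0.46 T + 8.13) = 5.44 / (0.46 × 19.3 + 8.13) = 5.44 / 17.008 = 0.3198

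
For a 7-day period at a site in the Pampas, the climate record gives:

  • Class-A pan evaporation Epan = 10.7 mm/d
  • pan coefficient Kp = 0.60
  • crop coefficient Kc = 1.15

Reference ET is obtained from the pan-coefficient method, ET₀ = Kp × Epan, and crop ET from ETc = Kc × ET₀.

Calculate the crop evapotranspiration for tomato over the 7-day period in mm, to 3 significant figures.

ET₀ = 0.60 × 10.7 = 6.4200 mm/d
ETc = Kc × ET₀ = 1.15 × 6.4200 = 7.3830 mm/d
Over 7 days: 7.3830 × 7 = 51.681 mm

51.7 mm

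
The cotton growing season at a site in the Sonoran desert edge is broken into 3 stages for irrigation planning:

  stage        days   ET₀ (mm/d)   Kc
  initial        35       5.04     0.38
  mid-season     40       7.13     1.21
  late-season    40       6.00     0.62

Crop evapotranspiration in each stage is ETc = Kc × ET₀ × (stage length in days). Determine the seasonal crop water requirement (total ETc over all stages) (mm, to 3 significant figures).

initial: 0.38 × 5.04 × 35 = 67.03 mm
mid-season: 1.21 × 7.13 × 40 = 345.09 mm
late-season: 0.62 × 6.00 × 40 = 148.80 mm
Seasonal total = 560.92 mm

561 mm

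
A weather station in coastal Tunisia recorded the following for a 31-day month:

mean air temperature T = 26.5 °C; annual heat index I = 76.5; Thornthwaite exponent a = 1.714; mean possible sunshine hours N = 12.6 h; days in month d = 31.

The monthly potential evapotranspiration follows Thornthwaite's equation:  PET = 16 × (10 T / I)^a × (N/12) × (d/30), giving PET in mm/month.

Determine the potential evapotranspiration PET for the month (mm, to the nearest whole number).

146 mm

10T/I = 10 × 26.5 / 76.5 = 3.4641
(10T/I)^a = 3.4641^1.714 = 8.4112
Uncorrected PET = 16 × 8.4112 = 134.579 mm
Correction = (N/12)(d/30) = (12.6/12)(31/30) = 1.0850
PET = 134.579 × 1.0850 = 146.018 mm/month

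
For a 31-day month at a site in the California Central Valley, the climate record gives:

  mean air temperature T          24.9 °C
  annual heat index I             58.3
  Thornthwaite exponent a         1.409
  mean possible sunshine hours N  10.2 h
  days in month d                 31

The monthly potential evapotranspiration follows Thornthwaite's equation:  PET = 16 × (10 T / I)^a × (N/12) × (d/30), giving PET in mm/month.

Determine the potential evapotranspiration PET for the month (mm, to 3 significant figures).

10T/I = 10 × 24.9 / 58.3 = 4.2710
(10T/I)^a = 4.2710^1.409 = 7.7342
Uncorrected PET = 16 × 7.7342 = 123.747 mm
Correction = (N/12)(d/30) = (10.2/12)(31/30) = 0.8783
PET = 123.747 × 0.8783 = 108.687 mm/month

109 mm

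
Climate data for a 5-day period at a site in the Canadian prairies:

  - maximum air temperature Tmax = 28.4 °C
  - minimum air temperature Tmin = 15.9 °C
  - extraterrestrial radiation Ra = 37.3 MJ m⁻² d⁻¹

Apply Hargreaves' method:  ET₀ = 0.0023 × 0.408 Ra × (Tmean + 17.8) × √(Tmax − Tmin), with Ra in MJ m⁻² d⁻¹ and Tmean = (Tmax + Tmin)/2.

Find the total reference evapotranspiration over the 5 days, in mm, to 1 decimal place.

Tmean = (28.4 + 15.9)/2 = 22.15 °C
0.408 Ra = 0.408 × 37.3 = 15.2184 mm/d equivalent
ET₀ = 0.0023 × 15.2184 × (22.15 + 17.8) × √12.5 = 0.0023 × 15.2184 × 39.95 × 3.5355 = 4.9438 mm/d
Over 5 days: 4.9438 × 5 = 24.719 mm

24.7 mm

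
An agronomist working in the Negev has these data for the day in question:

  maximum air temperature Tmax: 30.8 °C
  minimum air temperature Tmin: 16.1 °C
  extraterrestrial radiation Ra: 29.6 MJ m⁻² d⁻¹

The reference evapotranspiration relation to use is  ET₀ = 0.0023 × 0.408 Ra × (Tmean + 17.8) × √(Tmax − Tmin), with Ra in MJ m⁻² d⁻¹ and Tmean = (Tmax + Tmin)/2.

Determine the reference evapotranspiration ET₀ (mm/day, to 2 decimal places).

Tmean = (30.8 + 16.1)/2 = 23.45 °C
0.408 Ra = 0.408 × 29.6 = 12.0768 mm/d equivalent
ET₀ = 0.0023 × 12.0768 × (23.45 + 17.8) × √14.7 = 0.0023 × 12.0768 × 41.25 × 3.8341 = 4.3931 mm/d

4.39 mm/day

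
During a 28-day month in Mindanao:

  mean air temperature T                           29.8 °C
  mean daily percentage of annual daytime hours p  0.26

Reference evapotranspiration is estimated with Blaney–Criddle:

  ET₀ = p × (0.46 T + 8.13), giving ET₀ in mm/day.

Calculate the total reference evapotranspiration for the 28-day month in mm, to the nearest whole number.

159 mm

ET₀ = 0.26 × (0.46 × 29.8 + 8.13) = 0.26 × 21.838 = 5.6779 mm/d
Monthly total = 5.6779 × 28 = 158.981 mm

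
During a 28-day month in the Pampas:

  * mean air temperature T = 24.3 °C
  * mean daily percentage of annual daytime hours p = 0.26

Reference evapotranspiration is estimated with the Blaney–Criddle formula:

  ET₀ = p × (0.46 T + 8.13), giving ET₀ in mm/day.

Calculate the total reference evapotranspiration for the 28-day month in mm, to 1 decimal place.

140.6 mm

ET₀ = 0.26 × (0.46 × 24.3 + 8.13) = 0.26 × 19.308 = 5.0201 mm/d
Monthly total = 5.0201 × 28 = 140.563 mm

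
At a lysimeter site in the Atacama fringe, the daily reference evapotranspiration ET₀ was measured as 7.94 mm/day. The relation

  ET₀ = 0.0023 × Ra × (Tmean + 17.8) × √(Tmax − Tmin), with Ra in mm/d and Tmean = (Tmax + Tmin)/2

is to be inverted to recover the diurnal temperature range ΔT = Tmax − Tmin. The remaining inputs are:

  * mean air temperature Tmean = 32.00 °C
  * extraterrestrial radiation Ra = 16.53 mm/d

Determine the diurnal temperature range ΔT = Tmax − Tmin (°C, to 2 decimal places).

17.59 °C

√ΔT = ET₀ / [0.0023 × Ra × (Tmean+17.8)] = 7.94 / (0.0023 × 16.53 × 49.80) = 4.1936
ΔT = 4.1936² = 17.586 °C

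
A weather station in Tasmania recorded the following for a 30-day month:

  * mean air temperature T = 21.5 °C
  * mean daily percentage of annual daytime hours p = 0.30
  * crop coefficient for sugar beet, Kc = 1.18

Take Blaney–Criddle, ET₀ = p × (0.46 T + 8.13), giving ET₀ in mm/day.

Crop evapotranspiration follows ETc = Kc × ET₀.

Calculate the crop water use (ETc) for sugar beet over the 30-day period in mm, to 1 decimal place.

191.4 mm

ET₀ = 0.30 × (0.46 × 21.5 + 8.13) = 0.30 × 18.020 = 5.4060 mm/d
ETc = Kc × ET₀ = 1.18 × 5.4060 = 6.3791 mm/d
Over 30 days: 6.3791 × 30 = 191.373 mm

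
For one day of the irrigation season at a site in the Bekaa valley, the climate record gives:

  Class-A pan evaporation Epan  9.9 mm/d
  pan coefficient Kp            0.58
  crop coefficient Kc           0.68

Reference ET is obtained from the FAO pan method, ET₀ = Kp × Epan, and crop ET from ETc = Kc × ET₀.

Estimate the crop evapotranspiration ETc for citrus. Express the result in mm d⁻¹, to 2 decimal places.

ET₀ = 0.58 × 9.9 = 5.7420 mm/d
ETc = Kc × ET₀ = 0.68 × 5.7420 = 3.9046 mm/d

3.90 mm d⁻¹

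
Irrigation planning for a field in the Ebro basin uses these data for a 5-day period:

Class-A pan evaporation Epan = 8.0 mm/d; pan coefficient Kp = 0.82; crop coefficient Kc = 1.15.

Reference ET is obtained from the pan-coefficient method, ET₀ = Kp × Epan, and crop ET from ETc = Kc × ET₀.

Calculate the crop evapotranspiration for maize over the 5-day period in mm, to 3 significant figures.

37.7 mm

ET₀ = 0.82 × 8.0 = 6.5600 mm/d
ETc = Kc × ET₀ = 1.15 × 6.5600 = 7.5440 mm/d
Over 5 days: 7.5440 × 5 = 37.720 mm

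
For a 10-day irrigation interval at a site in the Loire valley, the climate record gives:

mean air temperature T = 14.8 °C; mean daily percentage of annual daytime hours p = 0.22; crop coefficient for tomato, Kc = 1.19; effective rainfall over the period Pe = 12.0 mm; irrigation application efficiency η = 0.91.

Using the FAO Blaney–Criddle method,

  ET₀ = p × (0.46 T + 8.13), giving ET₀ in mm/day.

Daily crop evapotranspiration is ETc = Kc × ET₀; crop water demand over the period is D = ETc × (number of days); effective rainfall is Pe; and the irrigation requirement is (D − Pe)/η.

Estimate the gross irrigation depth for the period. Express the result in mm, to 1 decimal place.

29.8 mm

ET₀ = 0.22 × (0.46 × 14.8 + 8.13) = 0.22 × 14.938 = 3.2864 mm/d
ETc = Kc × ET₀ = 1.19 × 3.2864 = 3.9108 mm/d
Crop demand D = ETc × 10 d = 3.9108 × 10 = 39.108 mm
D − Pe = 39.108 − 12.0 = 27.108 mm
Gross irrigation = 27.108 / 0.91 = 29.789 mm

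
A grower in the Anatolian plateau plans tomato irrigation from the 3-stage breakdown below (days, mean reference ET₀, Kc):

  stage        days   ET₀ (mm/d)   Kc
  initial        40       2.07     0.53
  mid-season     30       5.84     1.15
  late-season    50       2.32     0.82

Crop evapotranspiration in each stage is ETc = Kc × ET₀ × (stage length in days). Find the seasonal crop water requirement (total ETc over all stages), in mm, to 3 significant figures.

340 mm

initial: 0.53 × 2.07 × 40 = 43.88 mm
mid-season: 1.15 × 5.84 × 30 = 201.48 mm
late-season: 0.82 × 2.32 × 50 = 95.12 mm
Seasonal total = 340.48 mm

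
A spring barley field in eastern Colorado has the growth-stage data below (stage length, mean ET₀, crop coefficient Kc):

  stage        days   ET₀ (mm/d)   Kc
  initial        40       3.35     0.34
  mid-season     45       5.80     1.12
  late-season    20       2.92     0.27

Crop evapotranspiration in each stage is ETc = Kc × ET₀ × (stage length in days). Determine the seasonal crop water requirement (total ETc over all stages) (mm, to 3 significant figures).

354 mm

initial: 0.34 × 3.35 × 40 = 45.56 mm
mid-season: 1.12 × 5.80 × 45 = 292.32 mm
late-season: 0.27 × 2.92 × 20 = 15.77 mm
Seasonal total = 353.65 mm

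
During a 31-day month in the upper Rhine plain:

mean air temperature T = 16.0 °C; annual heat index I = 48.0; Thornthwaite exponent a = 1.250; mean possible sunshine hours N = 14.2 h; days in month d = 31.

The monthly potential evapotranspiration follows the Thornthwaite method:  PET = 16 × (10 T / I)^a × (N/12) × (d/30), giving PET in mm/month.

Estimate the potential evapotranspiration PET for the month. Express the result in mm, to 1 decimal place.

88.1 mm

10T/I = 10 × 16.0 / 48.0 = 3.3333
(10T/I)^a = 3.3333^1.250 = 4.5039
Uncorrected PET = 16 × 4.5039 = 72.062 mm
Correction = (N/12)(d/30) = (14.2/12)(31/30) = 1.2228
PET = 72.062 × 1.2228 = 88.117 mm/month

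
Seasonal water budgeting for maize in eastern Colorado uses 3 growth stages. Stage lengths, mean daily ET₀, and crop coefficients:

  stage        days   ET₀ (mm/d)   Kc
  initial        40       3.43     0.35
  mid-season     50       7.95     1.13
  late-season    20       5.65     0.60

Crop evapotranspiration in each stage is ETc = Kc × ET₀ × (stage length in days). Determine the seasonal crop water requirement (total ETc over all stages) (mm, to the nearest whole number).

565 mm

initial: 0.35 × 3.43 × 40 = 48.02 mm
mid-season: 1.13 × 7.95 × 50 = 449.18 mm
late-season: 0.60 × 5.65 × 20 = 67.80 mm
Seasonal total = 565.00 mm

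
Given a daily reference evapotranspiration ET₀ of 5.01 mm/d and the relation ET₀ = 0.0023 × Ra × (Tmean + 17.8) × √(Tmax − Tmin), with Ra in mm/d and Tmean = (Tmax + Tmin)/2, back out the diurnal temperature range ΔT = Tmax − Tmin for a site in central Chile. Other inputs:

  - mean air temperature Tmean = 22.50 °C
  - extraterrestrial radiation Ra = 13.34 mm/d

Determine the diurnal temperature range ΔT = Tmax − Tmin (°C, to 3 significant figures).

√ΔT = ET₀ / [0.0023 × Ra × (Tmean+17.8)] = 5.01 / (0.0023 × 13.34 × 40.30) = 4.0518
ΔT = 4.0518² = 16.417 °C

16.4 °C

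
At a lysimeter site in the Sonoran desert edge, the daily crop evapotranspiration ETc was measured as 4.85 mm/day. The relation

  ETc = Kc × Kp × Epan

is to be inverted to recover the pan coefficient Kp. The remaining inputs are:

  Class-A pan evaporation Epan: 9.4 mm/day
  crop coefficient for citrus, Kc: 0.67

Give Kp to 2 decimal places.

ETc = Kc × Kp × Epan  ⇒  Kp = ETc / (Kc × Epan)
Kp = 4.85 / (0.67 × 9.4) = 4.85 / 6.298 = 0.7701

0.77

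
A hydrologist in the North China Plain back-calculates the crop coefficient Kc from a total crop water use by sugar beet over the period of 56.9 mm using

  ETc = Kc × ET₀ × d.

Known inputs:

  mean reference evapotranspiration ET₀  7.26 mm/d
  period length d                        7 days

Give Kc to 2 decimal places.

1.12

ETc = Kc × ET₀ × d  ⇒  Kc = ETc / (ET₀ × d)
Kc = 56.9 / (7.26 × 7) = 56.9 / 50.82 = 1.1196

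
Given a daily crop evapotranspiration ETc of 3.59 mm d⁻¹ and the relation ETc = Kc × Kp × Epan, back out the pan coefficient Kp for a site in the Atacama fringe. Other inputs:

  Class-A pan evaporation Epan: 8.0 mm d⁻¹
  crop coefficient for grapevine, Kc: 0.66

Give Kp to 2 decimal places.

ETc = Kc × Kp × Epan  ⇒  Kp = ETc / (Kc × Epan)
Kp = 3.59 / (0.66 × 8.0) = 3.59 / 5.280 = 0.6799

0.68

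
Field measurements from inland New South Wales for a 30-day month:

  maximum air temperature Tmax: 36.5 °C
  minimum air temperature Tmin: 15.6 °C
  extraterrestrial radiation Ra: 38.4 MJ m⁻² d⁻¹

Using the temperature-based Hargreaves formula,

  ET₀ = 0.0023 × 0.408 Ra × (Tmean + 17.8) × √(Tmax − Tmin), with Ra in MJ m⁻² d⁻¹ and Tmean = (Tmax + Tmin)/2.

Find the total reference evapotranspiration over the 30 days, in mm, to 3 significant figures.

217 mm

Tmean = (36.5 + 15.6)/2 = 26.05 °C
0.408 Ra = 0.408 × 38.4 = 15.6672 mm/d equivalent
ET₀ = 0.0023 × 15.6672 × (26.05 + 17.8) × √20.9 = 0.0023 × 15.6672 × 43.85 × 4.5717 = 7.2238 mm/d
Over 30 days: 7.2238 × 30 = 216.714 mm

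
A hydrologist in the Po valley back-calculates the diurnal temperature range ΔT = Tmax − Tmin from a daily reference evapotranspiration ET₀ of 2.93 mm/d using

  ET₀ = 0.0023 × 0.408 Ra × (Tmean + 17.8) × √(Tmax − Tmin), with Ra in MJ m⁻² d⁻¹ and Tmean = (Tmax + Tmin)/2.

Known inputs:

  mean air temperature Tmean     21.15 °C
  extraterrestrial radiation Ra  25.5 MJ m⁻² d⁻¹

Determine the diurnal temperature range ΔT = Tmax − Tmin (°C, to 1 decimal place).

√ΔT = ET₀ / [0.0023 × 0.408 × Ra × (Tmean+17.8)] = 2.93 / (0.0023 × 10.4040 × 38.95) = 3.1436
ΔT = 3.1436² = 9.882 °C

9.9 °C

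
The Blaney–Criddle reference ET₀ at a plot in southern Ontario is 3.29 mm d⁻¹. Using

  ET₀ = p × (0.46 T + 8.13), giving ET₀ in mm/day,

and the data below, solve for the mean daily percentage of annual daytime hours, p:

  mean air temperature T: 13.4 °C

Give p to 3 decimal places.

0.230

p = ET₀ / (0.46 T + 8.13) = 3.29 / (0.46 × 13.4 + 8.13) = 3.29 / 14.294 = 0.2302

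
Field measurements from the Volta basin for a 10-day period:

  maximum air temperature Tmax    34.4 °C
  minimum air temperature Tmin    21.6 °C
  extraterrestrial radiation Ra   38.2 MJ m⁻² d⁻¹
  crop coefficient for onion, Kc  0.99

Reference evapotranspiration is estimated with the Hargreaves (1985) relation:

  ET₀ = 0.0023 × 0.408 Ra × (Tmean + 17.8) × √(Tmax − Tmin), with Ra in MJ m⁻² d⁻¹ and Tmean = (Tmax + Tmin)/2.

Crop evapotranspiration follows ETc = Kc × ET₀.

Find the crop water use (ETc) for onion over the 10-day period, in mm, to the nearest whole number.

Tmean = (34.4 + 21.6)/2 = 28.00 °C
0.408 Ra = 0.408 × 38.2 = 15.5856 mm/d equivalent
ET₀ = 0.0023 × 15.5856 × (28.00 + 17.8) × √12.8 = 0.0023 × 15.5856 × 45.80 × 3.5777 = 5.8738 mm/d
ETc = Kc × ET₀ = 0.99 × 5.8738 = 5.8151 mm/d
Over 10 days: 5.8151 × 10 = 58.151 mm

58 mm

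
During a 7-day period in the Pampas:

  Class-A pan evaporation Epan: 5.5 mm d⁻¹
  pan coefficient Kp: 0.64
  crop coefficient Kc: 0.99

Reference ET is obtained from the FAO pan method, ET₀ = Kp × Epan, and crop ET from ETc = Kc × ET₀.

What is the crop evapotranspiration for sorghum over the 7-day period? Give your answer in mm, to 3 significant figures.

24.4 mm

ET₀ = 0.64 × 5.5 = 3.5200 mm/d
ETc = Kc × ET₀ = 0.99 × 3.5200 = 3.4848 mm/d
Over 7 days: 3.4848 × 7 = 24.394 mm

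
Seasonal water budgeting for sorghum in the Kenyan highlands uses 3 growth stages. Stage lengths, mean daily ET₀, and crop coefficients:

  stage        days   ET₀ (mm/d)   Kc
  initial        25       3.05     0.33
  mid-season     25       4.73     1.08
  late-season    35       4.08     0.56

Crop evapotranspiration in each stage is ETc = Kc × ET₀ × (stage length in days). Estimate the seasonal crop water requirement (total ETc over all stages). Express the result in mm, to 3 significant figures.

233 mm

initial: 0.33 × 3.05 × 25 = 25.16 mm
mid-season: 1.08 × 4.73 × 25 = 127.71 mm
late-season: 0.56 × 4.08 × 35 = 79.97 mm
Seasonal total = 232.84 mm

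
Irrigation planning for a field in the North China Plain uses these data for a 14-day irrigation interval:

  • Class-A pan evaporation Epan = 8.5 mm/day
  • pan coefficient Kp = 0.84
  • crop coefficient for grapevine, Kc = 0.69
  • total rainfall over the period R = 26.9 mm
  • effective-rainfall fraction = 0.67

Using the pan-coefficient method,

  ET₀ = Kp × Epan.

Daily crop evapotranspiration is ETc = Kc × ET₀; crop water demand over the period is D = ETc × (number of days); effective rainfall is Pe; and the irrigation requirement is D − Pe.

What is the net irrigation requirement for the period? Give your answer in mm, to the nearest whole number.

51 mm

ET₀ = 0.84 × 8.5 = 7.1400 mm/d
ETc = Kc × ET₀ = 0.69 × 7.1400 = 4.9266 mm/d
Crop demand D = ETc × 14 d = 4.9266 × 14 = 68.972 mm
Pe = 0.67 × 26.9 = 18.023 mm
D − Pe = 68.972 − 18.023 = 50.949 mm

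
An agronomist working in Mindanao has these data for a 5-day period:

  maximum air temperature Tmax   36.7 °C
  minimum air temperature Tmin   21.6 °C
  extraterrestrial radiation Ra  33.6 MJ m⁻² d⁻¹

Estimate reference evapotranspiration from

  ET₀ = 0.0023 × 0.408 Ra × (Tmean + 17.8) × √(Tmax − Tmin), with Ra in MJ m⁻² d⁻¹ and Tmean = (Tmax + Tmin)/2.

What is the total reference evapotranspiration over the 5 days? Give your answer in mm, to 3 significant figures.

28.8 mm

Tmean = (36.7 + 21.6)/2 = 29.15 °C
0.408 Ra = 0.408 × 33.6 = 13.7088 mm/d equivalent
ET₀ = 0.0023 × 13.7088 × (29.15 + 17.8) × √15.1 = 0.0023 × 13.7088 × 46.95 × 3.8859 = 5.7525 mm/d
Over 5 days: 5.7525 × 5 = 28.763 mm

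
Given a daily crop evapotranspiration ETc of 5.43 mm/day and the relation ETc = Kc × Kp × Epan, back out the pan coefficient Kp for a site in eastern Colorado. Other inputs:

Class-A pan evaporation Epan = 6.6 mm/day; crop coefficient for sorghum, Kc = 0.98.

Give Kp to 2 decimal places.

ETc = Kc × Kp × Epan  ⇒  Kp = ETc / (Kc × Epan)
Kp = 5.43 / (0.98 × 6.6) = 5.43 / 6.468 = 0.8395

0.84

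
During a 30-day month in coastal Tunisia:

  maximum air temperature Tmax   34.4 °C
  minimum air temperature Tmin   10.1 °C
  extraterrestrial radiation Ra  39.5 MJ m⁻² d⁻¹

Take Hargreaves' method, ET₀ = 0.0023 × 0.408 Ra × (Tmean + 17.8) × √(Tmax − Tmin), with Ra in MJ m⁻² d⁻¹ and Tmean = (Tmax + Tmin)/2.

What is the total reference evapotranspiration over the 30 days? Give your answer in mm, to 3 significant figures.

Tmean = (34.4 + 10.1)/2 = 22.25 °C
0.408 Ra = 0.408 × 39.5 = 16.1160 mm/d equivalent
ET₀ = 0.0023 × 16.1160 × (22.25 + 17.8) × √24.3 = 0.0023 × 16.1160 × 40.05 × 4.9295 = 7.3180 mm/d
Over 30 days: 7.3180 × 30 = 219.540 mm

220 mm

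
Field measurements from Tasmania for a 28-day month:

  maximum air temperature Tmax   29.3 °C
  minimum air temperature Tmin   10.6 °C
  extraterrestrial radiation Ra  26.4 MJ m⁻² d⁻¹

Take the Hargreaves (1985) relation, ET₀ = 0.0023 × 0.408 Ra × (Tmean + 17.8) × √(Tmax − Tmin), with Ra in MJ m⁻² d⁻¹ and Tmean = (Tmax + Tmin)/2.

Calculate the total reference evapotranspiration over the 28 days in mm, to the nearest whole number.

113 mm

Tmean = (29.3 + 10.6)/2 = 19.95 °C
0.408 Ra = 0.408 × 26.4 = 10.7712 mm/d equivalent
ET₀ = 0.0023 × 10.7712 × (19.95 + 17.8) × √18.7 = 0.0023 × 10.7712 × 37.75 × 4.3243 = 4.0441 mm/d
Over 28 days: 4.0441 × 28 = 113.235 mm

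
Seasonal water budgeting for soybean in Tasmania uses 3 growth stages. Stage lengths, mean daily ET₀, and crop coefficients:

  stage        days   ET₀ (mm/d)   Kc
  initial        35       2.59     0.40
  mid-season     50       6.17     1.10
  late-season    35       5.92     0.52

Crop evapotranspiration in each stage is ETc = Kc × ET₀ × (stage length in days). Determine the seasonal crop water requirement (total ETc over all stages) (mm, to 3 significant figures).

initial: 0.40 × 2.59 × 35 = 36.26 mm
mid-season: 1.10 × 6.17 × 50 = 339.35 mm
late-season: 0.52 × 5.92 × 35 = 107.74 mm
Seasonal total = 483.35 mm

483 mm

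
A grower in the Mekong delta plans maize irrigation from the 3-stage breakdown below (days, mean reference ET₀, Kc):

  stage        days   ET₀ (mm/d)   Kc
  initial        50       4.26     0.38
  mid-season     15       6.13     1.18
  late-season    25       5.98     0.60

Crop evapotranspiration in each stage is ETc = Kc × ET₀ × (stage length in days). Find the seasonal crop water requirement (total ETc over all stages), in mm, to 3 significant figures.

initial: 0.38 × 4.26 × 50 = 80.94 mm
mid-season: 1.18 × 6.13 × 15 = 108.50 mm
late-season: 0.60 × 5.98 × 25 = 89.70 mm
Seasonal total = 279.14 mm

279 mm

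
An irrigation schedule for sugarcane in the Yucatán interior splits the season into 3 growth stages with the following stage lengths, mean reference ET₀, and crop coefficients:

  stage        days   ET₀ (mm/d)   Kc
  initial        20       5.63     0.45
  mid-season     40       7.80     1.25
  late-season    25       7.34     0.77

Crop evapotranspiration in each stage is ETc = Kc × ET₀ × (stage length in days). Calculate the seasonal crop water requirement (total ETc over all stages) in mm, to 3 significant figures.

initial: 0.45 × 5.63 × 20 = 50.67 mm
mid-season: 1.25 × 7.80 × 40 = 390.00 mm
late-season: 0.77 × 7.34 × 25 = 141.30 mm
Seasonal total = 581.97 mm

582 mm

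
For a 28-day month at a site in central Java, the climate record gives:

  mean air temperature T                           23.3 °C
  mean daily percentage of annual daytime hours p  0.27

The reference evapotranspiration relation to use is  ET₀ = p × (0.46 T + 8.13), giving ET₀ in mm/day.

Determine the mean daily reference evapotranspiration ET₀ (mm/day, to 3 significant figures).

5.09 mm/day

ET₀ = 0.27 × (0.46 × 23.3 + 8.13) = 0.27 × 18.848 = 5.0890 mm/d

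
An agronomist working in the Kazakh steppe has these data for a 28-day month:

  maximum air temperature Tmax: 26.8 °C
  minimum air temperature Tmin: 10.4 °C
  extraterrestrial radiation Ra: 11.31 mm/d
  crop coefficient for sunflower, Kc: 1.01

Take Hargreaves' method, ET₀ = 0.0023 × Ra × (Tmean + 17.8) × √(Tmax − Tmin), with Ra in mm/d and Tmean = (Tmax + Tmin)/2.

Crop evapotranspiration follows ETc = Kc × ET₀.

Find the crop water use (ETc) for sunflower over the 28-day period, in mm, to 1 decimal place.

Tmean = (26.8 + 10.4)/2 = 18.60 °C
ET₀ = 0.0023 × 11.31 × (18.60 + 17.8) × √16.4 = 0.0023 × 11.31 × 36.40 × 4.0497 = 3.8346 mm/d
ETc = Kc × ET₀ = 1.01 × 3.8346 = 3.8729 mm/d
Over 28 days: 3.8729 × 28 = 108.441 mm

108.4 mm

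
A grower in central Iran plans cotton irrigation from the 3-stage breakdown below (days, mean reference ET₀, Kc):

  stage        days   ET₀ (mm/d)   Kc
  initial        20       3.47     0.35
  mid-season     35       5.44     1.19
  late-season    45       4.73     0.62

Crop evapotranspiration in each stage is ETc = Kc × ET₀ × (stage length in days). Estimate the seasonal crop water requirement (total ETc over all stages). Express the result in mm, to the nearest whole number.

383 mm

initial: 0.35 × 3.47 × 20 = 24.29 mm
mid-season: 1.19 × 5.44 × 35 = 226.58 mm
late-season: 0.62 × 4.73 × 45 = 131.97 mm
Seasonal total = 382.84 mm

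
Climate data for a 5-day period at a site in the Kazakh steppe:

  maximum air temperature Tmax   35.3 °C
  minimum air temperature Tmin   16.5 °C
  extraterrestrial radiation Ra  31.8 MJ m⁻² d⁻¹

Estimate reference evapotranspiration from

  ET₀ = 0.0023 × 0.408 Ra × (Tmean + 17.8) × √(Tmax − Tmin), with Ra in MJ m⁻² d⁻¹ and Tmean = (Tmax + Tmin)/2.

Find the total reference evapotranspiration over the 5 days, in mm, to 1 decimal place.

28.3 mm

Tmean = (35.3 + 16.5)/2 = 25.90 °C
0.408 Ra = 0.408 × 31.8 = 12.9744 mm/d equivalent
ET₀ = 0.0023 × 12.9744 × (25.90 + 17.8) × √18.8 = 0.0023 × 12.9744 × 43.70 × 4.3359 = 5.6543 mm/d
Over 5 days: 5.6543 × 5 = 28.272 mm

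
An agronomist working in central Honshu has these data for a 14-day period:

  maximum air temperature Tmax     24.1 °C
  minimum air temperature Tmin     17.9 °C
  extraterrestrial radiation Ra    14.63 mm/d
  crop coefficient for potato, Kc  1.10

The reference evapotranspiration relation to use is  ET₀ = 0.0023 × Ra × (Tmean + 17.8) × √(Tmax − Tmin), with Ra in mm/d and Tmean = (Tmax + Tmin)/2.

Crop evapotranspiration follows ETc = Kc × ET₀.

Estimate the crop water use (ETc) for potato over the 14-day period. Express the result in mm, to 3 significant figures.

Tmean = (24.1 + 17.9)/2 = 21.00 °C
ET₀ = 0.0023 × 14.63 × (21.00 + 17.8) × √6.2 = 0.0023 × 14.63 × 38.80 × 2.4900 = 3.2509 mm/d
ETc = Kc × ET₀ = 1.10 × 3.2509 = 3.5760 mm/d
Over 14 days: 3.5760 × 14 = 50.064 mm

50.1 mm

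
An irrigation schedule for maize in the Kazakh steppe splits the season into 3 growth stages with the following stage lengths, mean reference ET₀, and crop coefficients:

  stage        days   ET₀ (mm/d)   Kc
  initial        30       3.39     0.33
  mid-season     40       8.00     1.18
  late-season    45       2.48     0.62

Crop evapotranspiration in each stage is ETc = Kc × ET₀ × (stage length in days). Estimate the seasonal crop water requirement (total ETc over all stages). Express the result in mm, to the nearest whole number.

480 mm

initial: 0.33 × 3.39 × 30 = 33.56 mm
mid-season: 1.18 × 8.00 × 40 = 377.60 mm
late-season: 0.62 × 2.48 × 45 = 69.19 mm
Seasonal total = 480.35 mm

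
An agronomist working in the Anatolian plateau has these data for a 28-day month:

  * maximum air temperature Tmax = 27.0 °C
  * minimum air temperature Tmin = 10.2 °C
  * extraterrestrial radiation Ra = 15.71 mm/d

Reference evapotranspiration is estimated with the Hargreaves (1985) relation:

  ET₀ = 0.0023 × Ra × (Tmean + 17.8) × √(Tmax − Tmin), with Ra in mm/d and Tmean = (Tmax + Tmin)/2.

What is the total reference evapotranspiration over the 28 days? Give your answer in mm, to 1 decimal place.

150.9 mm

Tmean = (27.0 + 10.2)/2 = 18.60 °C
ET₀ = 0.0023 × 15.71 × (18.60 + 17.8) × √16.8 = 0.0023 × 15.71 × 36.40 × 4.0988 = 5.3909 mm/d
Over 28 days: 5.3909 × 28 = 150.945 mm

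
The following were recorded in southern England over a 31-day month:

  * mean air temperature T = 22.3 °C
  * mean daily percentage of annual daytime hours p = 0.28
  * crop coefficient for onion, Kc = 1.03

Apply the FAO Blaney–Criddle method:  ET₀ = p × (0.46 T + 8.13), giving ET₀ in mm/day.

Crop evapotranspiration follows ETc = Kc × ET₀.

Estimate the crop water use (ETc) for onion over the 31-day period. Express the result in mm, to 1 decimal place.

164.4 mm

ET₀ = 0.28 × (0.46 × 22.3 + 8.13) = 0.28 × 18.388 = 5.1486 mm/d
ETc = Kc × ET₀ = 1.03 × 5.1486 = 5.3031 mm/d
Over 31 days: 5.3031 × 31 = 164.396 mm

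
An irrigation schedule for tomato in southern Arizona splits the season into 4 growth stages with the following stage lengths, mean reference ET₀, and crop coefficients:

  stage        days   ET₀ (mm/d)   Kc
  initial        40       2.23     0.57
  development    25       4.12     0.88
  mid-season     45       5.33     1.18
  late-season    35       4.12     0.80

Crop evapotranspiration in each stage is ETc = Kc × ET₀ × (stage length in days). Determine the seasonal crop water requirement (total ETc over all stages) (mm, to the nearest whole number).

540 mm

initial: 0.57 × 2.23 × 40 = 50.84 mm
development: 0.88 × 4.12 × 25 = 90.64 mm
mid-season: 1.18 × 5.33 × 45 = 283.02 mm
late-season: 0.80 × 4.12 × 35 = 115.36 mm
Seasonal total = 539.86 mm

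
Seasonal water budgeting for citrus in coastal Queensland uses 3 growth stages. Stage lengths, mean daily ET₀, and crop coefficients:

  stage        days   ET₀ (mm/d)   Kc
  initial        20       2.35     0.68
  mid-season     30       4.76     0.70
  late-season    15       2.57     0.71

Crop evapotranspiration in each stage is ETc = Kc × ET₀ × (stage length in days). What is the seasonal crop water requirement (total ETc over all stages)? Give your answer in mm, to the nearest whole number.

initial: 0.68 × 2.35 × 20 = 31.96 mm
mid-season: 0.70 × 4.76 × 30 = 99.96 mm
late-season: 0.71 × 2.57 × 15 = 27.37 mm
Seasonal total = 159.29 mm

159 mm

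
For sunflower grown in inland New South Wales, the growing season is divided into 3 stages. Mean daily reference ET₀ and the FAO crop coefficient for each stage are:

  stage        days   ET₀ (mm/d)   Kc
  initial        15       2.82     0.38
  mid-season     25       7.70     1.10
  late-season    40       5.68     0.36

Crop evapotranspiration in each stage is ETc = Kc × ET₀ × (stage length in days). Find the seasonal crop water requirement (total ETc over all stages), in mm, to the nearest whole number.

initial: 0.38 × 2.82 × 15 = 16.07 mm
mid-season: 1.10 × 7.70 × 25 = 211.75 mm
late-season: 0.36 × 5.68 × 40 = 81.79 mm
Seasonal total = 309.61 mm

310 mm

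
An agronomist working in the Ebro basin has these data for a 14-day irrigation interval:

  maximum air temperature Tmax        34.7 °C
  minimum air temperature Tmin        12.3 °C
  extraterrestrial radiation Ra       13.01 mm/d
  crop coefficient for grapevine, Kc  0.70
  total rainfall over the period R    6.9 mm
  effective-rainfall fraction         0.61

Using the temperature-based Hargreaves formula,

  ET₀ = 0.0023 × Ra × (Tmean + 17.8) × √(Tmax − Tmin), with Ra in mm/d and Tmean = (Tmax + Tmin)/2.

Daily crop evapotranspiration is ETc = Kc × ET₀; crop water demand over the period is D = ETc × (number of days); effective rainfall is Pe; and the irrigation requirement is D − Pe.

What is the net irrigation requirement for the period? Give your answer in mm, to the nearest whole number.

Tmean = (34.7 + 12.3)/2 = 23.50 °C
ET₀ = 0.0023 × 13.01 × (23.50 + 17.8) × √22.4 = 0.0023 × 13.01 × 41.30 × 4.7329 = 5.8490 mm/d
ETc = Kc × ET₀ = 0.70 × 5.8490 = 4.0943 mm/d
Crop demand D = ETc × 14 d = 4.0943 × 14 = 57.320 mm
Pe = 0.61 × 6.9 = 4.209 mm
D − Pe = 57.320 − 4.209 = 53.111 mm

53 mm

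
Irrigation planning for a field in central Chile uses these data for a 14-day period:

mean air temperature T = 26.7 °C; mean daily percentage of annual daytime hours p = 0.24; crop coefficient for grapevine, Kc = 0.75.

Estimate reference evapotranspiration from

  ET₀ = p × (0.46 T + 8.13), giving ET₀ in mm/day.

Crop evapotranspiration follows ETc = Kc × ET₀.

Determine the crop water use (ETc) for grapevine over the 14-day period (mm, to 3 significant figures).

ET₀ = 0.24 × (0.46 × 26.7 + 8.13) = 0.24 × 20.412 = 4.8989 mm/d
ETc = Kc × ET₀ = 0.75 × 4.8989 = 3.6742 mm/d
Over 14 days: 3.6742 × 14 = 51.439 mm

51.4 mm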